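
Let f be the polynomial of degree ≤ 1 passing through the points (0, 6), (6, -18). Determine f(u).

f(u) = -4u + 6

Write f(u) = au + b. Substituting each data point gives a linear system:
  b = 6
  6a + b = -18
Solving the system yields a = -4, b = 6.
So f(u) = -4u + 6.
Check: f(6) = -18. ✓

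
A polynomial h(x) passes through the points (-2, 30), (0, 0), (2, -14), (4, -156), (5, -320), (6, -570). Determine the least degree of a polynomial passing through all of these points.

3

Divided differences on the nodes -2, 0, 2, 4, 5, 6:
  order 0: 30  0  -14  -156  -320  -570
  order 1: -15  -7  -71  -164  -250
  order 2: 2  -16  -31  -43
  order 3: -3  -3  -3
  order 4: 0  0
  order 5: 0
The order-3 divided differences are all -3 (nonzero) and every higher order vanishes, so the data lies on a polynomial of degree exactly 3.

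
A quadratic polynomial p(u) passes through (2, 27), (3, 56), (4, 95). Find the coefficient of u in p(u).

4

Write p(u) = au^2 + bu + c. Substituting each data point gives a linear system:
  4a + 2b + c = 27
  9a + 3b + c = 56
  16a + 4b + c = 95
Solving the system yields a = 5, b = 4, c = -1.
So p(u) = 5u^2 + 4u - 1.
The coefficient of u is 4.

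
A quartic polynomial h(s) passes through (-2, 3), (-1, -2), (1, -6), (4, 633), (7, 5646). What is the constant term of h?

Write h(s) = as^4 + bs^3 + cs^2 + ds + e. Substituting each data point gives a linear system:
  16a - 8b + 4c - 2d + e = 3
  a - b + c - d + e = -2
  a + b + c + d + e = -6
  256a + 64b + 16c + 4d + e = 633
  2401a + 343b + 49c + 7d + e = 5646
Solving the system yields a = 2, b = 3, c = -3, d = -5, e = -3.
So h(s) = 2s⁴ + 3s³ - 3s² - 5s - 3.
The constant term is -3.

-3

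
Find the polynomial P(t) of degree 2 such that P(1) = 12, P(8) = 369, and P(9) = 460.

P(t) = 5t^2 + 6t + 1

Write P(t) = at^2 + bt + c. Substituting each data point gives a linear system:
  a + b + c = 12
  64a + 8b + c = 369
  81a + 9b + c = 460
Solving the system yields a = 5, b = 6, c = 1.
So P(t) = 5t^2 + 6t + 1.
Check: P(1) = 12. ✓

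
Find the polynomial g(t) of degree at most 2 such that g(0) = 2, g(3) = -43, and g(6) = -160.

g(t) = -4t^2 - 3t + 2

Write g(t) = at^2 + bt + c. Substituting each data point gives a linear system:
  c = 2
  9a + 3b + c = -43
  36a + 6b + c = -160
Solving the system yields a = -4, b = -3, c = 2.
So g(t) = -4t² - 3t + 2.
Check: g(6) = -160. ✓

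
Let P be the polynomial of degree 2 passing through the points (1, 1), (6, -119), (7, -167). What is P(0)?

Using the Lagrange interpolation formula with nodes 1, 6, 7:
  L_0(t) = (t - 6)(t - 7) / 30
  L_1(t) = (t - 1)(t - 7) / -5
  L_2(t) = (t - 1)(t - 6) / 6
Then P(t) = 1·L_0(t) - 119·L_1(t) - 167·L_2(t).
Expanding and collecting terms gives P(t) = -4t^2 + 4t + 1.
Evaluating at t = 0: P(0) = 1.

1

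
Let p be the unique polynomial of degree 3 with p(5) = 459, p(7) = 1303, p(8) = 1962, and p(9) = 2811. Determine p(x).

Write p(x) = ax^3 + bx^2 + cx + d. Substituting each data point gives a linear system:
  125a + 25b + 5c + d = 459
  343a + 49b + 7c + d = 1303
  512a + 64b + 8c + d = 1962
  729a + 81b + 9c + d = 2811
Solving the system yields a = 4, b = -1, c = -2, d = -6.
So p(x) = 4x^3 - x^2 - 2x - 6.
Check: p(8) = 1962. ✓

p(x) = 4x^3 - x^2 - 2x - 6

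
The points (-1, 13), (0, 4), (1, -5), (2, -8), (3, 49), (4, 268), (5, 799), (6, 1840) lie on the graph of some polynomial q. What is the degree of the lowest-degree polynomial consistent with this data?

4

Forward differences of the values at u = -1, 0, 1, 2, 3, 4, 5, 6:
  q  : 13  4  -5  -8  49  268  799  1840
  Δ  : -9  -9  -3  57  219  531  1041
  Δ^2: 0  6  60  162  312  510
  Δ^3: 6  54  102  150  198
  Δ^4: 48  48  48  48
  Δ^5: 0  0  0
  Δ^6: 0  0
  Δ^7: 0
The fourth differences are constant (48) and nonzero, while all higher differences vanish, so the minimal degree is 4.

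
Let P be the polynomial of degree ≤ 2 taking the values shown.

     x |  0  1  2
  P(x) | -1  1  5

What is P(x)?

Write P(x) = ax^2 + bx + c. Substituting each data point gives a linear system:
  c = -1
  a + b + c = 1
  4a + 2b + c = 5
Solving the system yields a = 1, b = 1, c = -1.
So P(x) = x² + x - 1.
Check: P(2) = 5. ✓

P(x) = x^2 + x - 1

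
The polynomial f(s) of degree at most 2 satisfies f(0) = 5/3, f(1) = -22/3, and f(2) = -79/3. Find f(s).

f(s) = -5s^2 - 4s + 5/3

Write f(s) = as^2 + bs + c. Substituting each data point gives a linear system:
  c = 5/3
  a + b + c = -22/3
  4a + 2b + c = -79/3
Solving the system yields a = -5, b = -4, c = 5/3.
So f(s) = -5s² - 4s + 5/3.
Check: f(1) = -22/3. ✓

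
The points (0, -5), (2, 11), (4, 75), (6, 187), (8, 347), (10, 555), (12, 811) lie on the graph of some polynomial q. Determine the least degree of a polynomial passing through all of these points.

Forward differences of the values at s = 0, 2, 4, 6, 8, 10, 12:
  q  : -5  11  75  187  347  555  811
  Δ  : 16  64  112  160  208  256
  Δ^2: 48  48  48  48  48
  Δ^3: 0  0  0  0
  Δ^4: 0  0  0
  Δ^5: 0  0
  Δ^6: 0
The second differences are constant (48) and nonzero, while all higher differences vanish, so the minimal degree is 2.

2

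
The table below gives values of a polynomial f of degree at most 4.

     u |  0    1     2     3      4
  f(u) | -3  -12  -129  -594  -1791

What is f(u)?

Using the Lagrange interpolation formula with nodes 0, 1, 2, 3, 4:
  L_0(u) = (u - 1)(u - 2)(u - 3)(u - 4) / 24
  L_1(u) = u(u - 2)(u - 3)(u - 4) / -6
  L_2(u) = u(u - 1)(u - 3)(u - 4) / 4
  L_3(u) = u(u - 1)(u - 2)(u - 4) / -6
  L_4(u) = u(u - 1)(u - 2)(u - 3) / 24
Then f(u) = -3·L_0(u) - 12·L_1(u) - 129·L_2(u) - 594·L_3(u) - 1791·L_4(u).
Expanding and collecting terms gives f(u) = -6u⁴ - 4u³ + u - 3.
Check: f(2) = -129. ✓

f(u) = -6u^4 - 4u^3 + u - 3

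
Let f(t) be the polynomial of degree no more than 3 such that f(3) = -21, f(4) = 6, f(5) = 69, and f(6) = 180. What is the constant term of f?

Write f(t) = at^3 + bt^2 + ct + d. Substituting each data point gives a linear system:
  27a + 9b + 3c + d = -21
  64a + 16b + 4c + d = 6
  125a + 25b + 5c + d = 69
  216a + 36b + 6c + d = 180
Solving the system yields a = 2, b = -6, c = -5, d = -6.
So f(t) = 2t^3 - 6t^2 - 5t - 6.
The constant term is -6.

-6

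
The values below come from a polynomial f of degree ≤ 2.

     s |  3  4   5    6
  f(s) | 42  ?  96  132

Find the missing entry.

The 3 known points determine the degree-2 polynomial uniquely.
Write f(s) = as^2 + bs + c. Substituting each data point gives a linear system:
  9a + 3b + c = 42
  25a + 5b + c = 96
  36a + 6b + c = 132
Solving the system yields a = 3, b = 3, c = 6.
So f(s) = 3s² + 3s + 6.
Then f(4) = 66.

66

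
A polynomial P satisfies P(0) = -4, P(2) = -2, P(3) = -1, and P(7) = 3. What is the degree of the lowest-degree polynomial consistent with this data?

1

Divided differences on the nodes 0, 2, 3, 7:
  order 0: -4  -2  -1  3
  order 1: 1  1  1
  order 2: 0  0
  order 3: 0
The order-1 divided differences are all 1 (nonzero) and every higher order vanishes, so the data lies on a polynomial of degree exactly 1.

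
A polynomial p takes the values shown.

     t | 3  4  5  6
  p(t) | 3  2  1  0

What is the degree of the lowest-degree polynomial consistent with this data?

Forward differences of the values at t = 3, 4, 5, 6:
  p  : 3  2  1  0
  Δ  : -1  -1  -1
  Δ^2: 0  0
  Δ^3: 0
The first differences are constant (-1) and nonzero, while all higher differences vanish, so the minimal degree is 1.

1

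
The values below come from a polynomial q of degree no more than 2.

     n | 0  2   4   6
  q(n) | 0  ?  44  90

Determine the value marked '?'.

On equispaced nodes a degree-2 polynomial has vanishing third forward difference, so
  - q(0) + 3·q(2) - 3·q(4) + q(6) = 0.
Substituting the known values and solving for q(2):
  3·q(2) = 42
  q(2) = 14.

14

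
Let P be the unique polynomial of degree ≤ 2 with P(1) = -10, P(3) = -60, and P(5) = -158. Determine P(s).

Using the Lagrange interpolation formula with nodes 1, 3, 5:
  L_0(s) = (s - 3)(s - 5) / 8
  L_1(s) = (s - 1)(s - 5) / -4
  L_2(s) = (s - 1)(s - 3) / 8
Then P(s) = -10·L_0(s) - 60·L_1(s) - 158·L_2(s).
Expanding and collecting terms gives P(s) = -6s² - s - 3.
Check: P(5) = -158. ✓

P(s) = -6s^2 - s - 3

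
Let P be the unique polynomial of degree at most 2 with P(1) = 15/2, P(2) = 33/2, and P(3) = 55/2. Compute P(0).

Using the Lagrange interpolation formula with nodes 1, 2, 3:
  L_0(n) = (n - 2)(n - 3) / 2
  L_1(n) = (n - 1)(n - 3) / -1
  L_2(n) = (n - 1)(n - 2) / 2
Then P(n) = 15/2·L_0(n) + 33/2·L_1(n) + 55/2·L_2(n).
Expanding and collecting terms gives P(n) = n^2 + 6n + 1/2.
Evaluating at n = 0: P(0) = 1/2.

1/2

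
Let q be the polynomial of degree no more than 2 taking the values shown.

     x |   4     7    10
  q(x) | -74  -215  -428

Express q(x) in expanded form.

Using the Lagrange interpolation formula with nodes 4, 7, 10:
  L_0(x) = (x - 7)(x - 10) / 18
  L_1(x) = (x - 4)(x - 10) / -9
  L_2(x) = (x - 4)(x - 7) / 18
Then q(x) = -74·L_0(x) - 215·L_1(x) - 428·L_2(x).
Expanding and collecting terms gives q(x) = -4x^2 - 3x + 2.
Check: q(4) = -74. ✓

q(x) = -4x^2 - 3x + 2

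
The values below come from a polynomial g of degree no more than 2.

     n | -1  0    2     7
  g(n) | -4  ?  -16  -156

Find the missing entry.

-2

The 3 known points determine the degree-2 polynomial uniquely.
Write g(n) = an^2 + bn + c. Substituting each data point gives a linear system:
  a - b + c = -4
  4a + 2b + c = -16
  49a + 7b + c = -156
Solving the system yields a = -3, b = -1, c = -2.
So g(n) = -3n^2 - n - 2.
Then g(0) = -2.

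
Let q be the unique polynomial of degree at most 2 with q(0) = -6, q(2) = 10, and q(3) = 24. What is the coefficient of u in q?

4

Write q(u) = au^2 + bu + c. Substituting each data point gives a linear system:
  c = -6
  4a + 2b + c = 10
  9a + 3b + c = 24
Solving the system yields a = 2, b = 4, c = -6.
So q(u) = 2u^2 + 4u - 6.
The coefficient of u is 4.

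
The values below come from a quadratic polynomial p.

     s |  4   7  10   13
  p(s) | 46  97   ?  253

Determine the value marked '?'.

The 3 known points determine the degree-2 polynomial uniquely.
Write p(s) = as^2 + bs + c. Substituting each data point gives a linear system:
  16a + 4b + c = 46
  49a + 7b + c = 97
  169a + 13b + c = 253
Solving the system yields a = 1, b = 6, c = 6.
So p(s) = s^2 + 6s + 6.
Then p(10) = 166.

166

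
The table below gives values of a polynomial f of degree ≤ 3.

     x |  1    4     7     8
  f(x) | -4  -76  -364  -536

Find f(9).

Write f(x) = ax^3 + bx^2 + cx + d. Substituting each data point gives a linear system:
  a + b + c + d = -4
  64a + 16b + 4c + d = -76
  343a + 49b + 7c + d = -364
  512a + 64b + 8c + d = -536
Solving the system yields a = -1, b = 0, c = -3, d = 0.
So f(x) = -x³ - 3x.
Then f(9) = -756.

-756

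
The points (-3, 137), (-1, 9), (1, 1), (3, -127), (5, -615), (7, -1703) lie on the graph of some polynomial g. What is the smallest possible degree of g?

Forward differences of the values at x = -3, -1, 1, 3, 5, 7:
  g  : 137  9  1  -127  -615  -1703
  Δ  : -128  -8  -128  -488  -1088
  Δ^2: 120  -120  -360  -600
  Δ^3: -240  -240  -240
  Δ^4: 0  0
  Δ^5: 0
The third differences are constant (-240) and nonzero, while all higher differences vanish, so the minimal degree is 3.

3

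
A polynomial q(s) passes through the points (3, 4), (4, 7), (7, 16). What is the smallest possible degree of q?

1

Divided differences on the nodes 3, 4, 7:
  order 0: 4  7  16
  order 1: 3  3
  order 2: 0
The order-1 divided differences are all 3 (nonzero) and every higher order vanishes, so the data lies on a polynomial of degree exactly 1.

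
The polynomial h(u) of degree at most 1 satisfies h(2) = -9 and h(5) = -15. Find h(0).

-5

Using the Lagrange interpolation formula with nodes 2, 5:
  L_0(u) = (u - 5) / -3
  L_1(u) = (u - 2) / 3
Then h(u) = -9·L_0(u) - 15·L_1(u).
Expanding and collecting terms gives h(u) = -2u - 5.
Evaluating at u = 0: h(0) = -5.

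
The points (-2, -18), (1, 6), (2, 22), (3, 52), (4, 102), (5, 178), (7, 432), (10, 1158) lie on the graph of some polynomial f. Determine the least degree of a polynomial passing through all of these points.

3

Divided differences on the nodes -2, 1, 2, 3, 4, 5, 7, 10:
  order 0: -18  6  22  52  102  178  432  1158
  order 1: 8  16  30  50  76  127  242
  order 2: 2  7  10  13  17  23
  order 3: 1  1  1  1  1
  order 4: 0  0  0  0
  order 5: 0  0  0
  order 6: 0  0
  order 7: 0
The order-3 divided differences are all 1 (nonzero) and every higher order vanishes, so the data lies on a polynomial of degree exactly 3.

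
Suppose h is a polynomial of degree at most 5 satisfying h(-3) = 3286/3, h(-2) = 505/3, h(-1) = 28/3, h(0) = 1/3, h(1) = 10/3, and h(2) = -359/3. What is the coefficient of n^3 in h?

Write h(n) = an^5 + bn^4 + cn^3 + dn^2 + en + k. Substituting each data point gives a linear system:
  -243a + 81b - 27c + 9d - 3e + k = 3286/3
  -32a + 16b - 8c + 4d - 2e + k = 505/3
  -a + b - c + d - e + k = 28/3
  k = 1/3
  a + b + c + d + e + k = 10/3
  32a + 16b + 8c + 4d + 2e + k = -359/3
Solving the system yields a = -4, b = 0, c = -3, d = 6, e = 4, k = 1/3.
So h(n) = -4n^5 - 3n^3 + 6n^2 + 4n + 1/3.
The coefficient of n^3 is -3.

-3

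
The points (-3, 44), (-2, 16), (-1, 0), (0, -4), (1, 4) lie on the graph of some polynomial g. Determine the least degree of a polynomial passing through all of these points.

Forward differences of the values at u = -3, -2, -1, 0, 1:
  g  : 44  16  0  -4  4
  Δ  : -28  -16  -4  8
  Δ^2: 12  12  12
  Δ^3: 0  0
  Δ^4: 0
The second differences are constant (12) and nonzero, while all higher differences vanish, so the minimal degree is 2.

2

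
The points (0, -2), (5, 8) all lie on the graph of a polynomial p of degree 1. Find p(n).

Using the Lagrange interpolation formula with nodes 0, 5:
  L_0(n) = (n - 5) / -5
  L_1(n) = n / 5
Then p(n) = -2·L_0(n) + 8·L_1(n).
Expanding and collecting terms gives p(n) = 2n - 2.
Check: p(5) = 8. ✓

p(n) = 2n - 2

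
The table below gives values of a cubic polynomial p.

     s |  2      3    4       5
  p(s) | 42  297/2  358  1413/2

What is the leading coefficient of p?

6

Write p(s) = as^3 + bs^2 + cs + d. Substituting each data point gives a linear system:
  8a + 4b + 2c + d = 42
  27a + 9b + 3c + d = 297/2
  64a + 16b + 4c + d = 358
  125a + 25b + 5c + d = 1413/2
Solving the system yields a = 6, b = -5/2, c = 5, d = -6.
So p(s) = 6s³ - (5/2)s² + 5s - 6.
The leading coefficient is 6.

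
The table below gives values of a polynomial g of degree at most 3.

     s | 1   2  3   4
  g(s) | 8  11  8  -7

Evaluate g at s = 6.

Write g(s) = as^3 + bs^2 + cs + d. Substituting each data point gives a linear system:
  a + b + c + d = 8
  8a + 4b + 2c + d = 11
  27a + 9b + 3c + d = 8
  64a + 16b + 4c + d = -7
Solving the system yields a = -1, b = 3, c = 1, d = 5.
So g(s) = -s³ + 3s² + s + 5.
Then g(6) = -97.

-97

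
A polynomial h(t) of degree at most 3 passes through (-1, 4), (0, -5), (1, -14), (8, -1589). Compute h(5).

-410

Write h(t) = at^3 + bt^2 + ct + d. Substituting each data point gives a linear system:
  -a + b - c + d = 4
  d = -5
  a + b + c + d = -14
  512a + 64b + 8c + d = -1589
Solving the system yields a = -3, b = 0, c = -6, d = -5.
So h(t) = -3t^3 - 6t - 5.
Then h(5) = -410.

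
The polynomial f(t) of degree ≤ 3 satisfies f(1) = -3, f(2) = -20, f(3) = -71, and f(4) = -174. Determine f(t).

Write f(t) = at^3 + bt^2 + ct + d. Substituting each data point gives a linear system:
  a + b + c + d = -3
  8a + 4b + 2c + d = -20
  27a + 9b + 3c + d = -71
  64a + 16b + 4c + d = -174
Solving the system yields a = -3, b = 1, c = 1, d = -2.
So f(t) = -3t^3 + t^2 + t - 2.
Check: f(2) = -20. ✓

f(t) = -3t^3 + t^2 + t - 2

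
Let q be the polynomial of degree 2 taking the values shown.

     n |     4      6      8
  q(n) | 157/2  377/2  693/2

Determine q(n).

Write q(n) = an^2 + bn + c. Substituting each data point gives a linear system:
  16a + 4b + c = 157/2
  36a + 6b + c = 377/2
  64a + 8b + c = 693/2
Solving the system yields a = 6, b = -5, c = 5/2.
So q(n) = 6n^2 - 5n + 5/2.
Check: q(6) = 377/2. ✓

q(n) = 6n^2 - 5n + 5/2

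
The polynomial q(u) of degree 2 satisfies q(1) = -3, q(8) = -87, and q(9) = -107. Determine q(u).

q(u) = -u^2 - 3u + 1

Write q(u) = au^2 + bu + c. Substituting each data point gives a linear system:
  a + b + c = -3
  64a + 8b + c = -87
  81a + 9b + c = -107
Solving the system yields a = -1, b = -3, c = 1.
So q(u) = -u^2 - 3u + 1.
Check: q(1) = -3. ✓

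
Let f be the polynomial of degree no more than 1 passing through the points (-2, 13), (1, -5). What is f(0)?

Write f(u) = au + b. Substituting each data point gives a linear system:
  -2a + b = 13
  a + b = -5
Solving the system yields a = -6, b = 1.
So f(u) = -6u + 1.
Then f(0) = 1.

1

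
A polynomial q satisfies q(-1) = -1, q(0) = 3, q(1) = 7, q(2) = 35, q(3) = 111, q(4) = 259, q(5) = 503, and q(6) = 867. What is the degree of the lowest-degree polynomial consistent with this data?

3

Forward differences of the values at n = -1, 0, 1, 2, 3, 4, 5, 6:
  q  : -1  3  7  35  111  259  503  867
  Δ  : 4  4  28  76  148  244  364
  Δ^2: 0  24  48  72  96  120
  Δ^3: 24  24  24  24  24
  Δ^4: 0  0  0  0
  Δ^5: 0  0  0
  Δ^6: 0  0
  Δ^7: 0
The third differences are constant (24) and nonzero, while all higher differences vanish, so the minimal degree is 3.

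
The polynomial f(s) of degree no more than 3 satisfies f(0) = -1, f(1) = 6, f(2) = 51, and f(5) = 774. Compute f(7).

2106

Write f(s) = as^3 + bs^2 + cs + d. Substituting each data point gives a linear system:
  d = -1
  a + b + c + d = 6
  8a + 4b + 2c + d = 51
  125a + 25b + 5c + d = 774
Solving the system yields a = 6, b = 1, c = 0, d = -1.
So f(s) = 6s^3 + s^2 - 1.
Then f(7) = 2106.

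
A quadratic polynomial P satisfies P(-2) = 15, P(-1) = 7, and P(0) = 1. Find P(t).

P(t) = t^2 - 5t + 1

Using the Lagrange interpolation formula with nodes -2, -1, 0:
  L_0(t) = (t + 1)t / 2
  L_1(t) = (t + 2)t / -1
  L_2(t) = (t + 2)(t + 1) / 2
Then P(t) = 15·L_0(t) + 7·L_1(t) + 1·L_2(t).
Expanding and collecting terms gives P(t) = t^2 - 5t + 1.
Check: P(-1) = 7. ✓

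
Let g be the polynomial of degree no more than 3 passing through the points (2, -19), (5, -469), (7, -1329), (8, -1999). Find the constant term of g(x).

1

Write g(x) = ax^3 + bx^2 + cx + d. Substituting each data point gives a linear system:
  8a + 4b + 2c + d = -19
  125a + 25b + 5c + d = -469
  343a + 49b + 7c + d = -1329
  512a + 64b + 8c + d = -1999
Solving the system yields a = -4, b = 0, c = 6, d = 1.
So g(x) = -4x³ + 6x + 1.
The constant term is 1.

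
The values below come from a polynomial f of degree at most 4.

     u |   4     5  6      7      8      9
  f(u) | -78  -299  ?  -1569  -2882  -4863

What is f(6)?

-756

On equispaced nodes a degree-4 polynomial has vanishing fifth forward difference, so
  - f(4) + 5·f(5) - 10·f(6) + 10·f(7) - 5·f(8) + f(9) = 0.
Substituting the known values and solving for f(6):
  -10·f(6) = 7560
  f(6) = -756.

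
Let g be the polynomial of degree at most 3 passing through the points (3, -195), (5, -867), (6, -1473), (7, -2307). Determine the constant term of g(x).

3

Write g(x) = ax^3 + bx^2 + cx + d. Substituting each data point gives a linear system:
  27a + 9b + 3c + d = -195
  125a + 25b + 5c + d = -867
  216a + 36b + 6c + d = -1473
  343a + 49b + 7c + d = -2307
Solving the system yields a = -6, b = -6, c = 6, d = 3.
So g(x) = -6x³ - 6x² + 6x + 3.
The constant term is 3.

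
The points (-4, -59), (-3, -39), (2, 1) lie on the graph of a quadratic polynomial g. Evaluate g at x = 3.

Using the Lagrange interpolation formula with nodes -4, -3, 2:
  L_0(x) = (x + 3)(x - 2) / 6
  L_1(x) = (x + 4)(x - 2) / -5
  L_2(x) = (x + 4)(x + 3) / 30
Then g(x) = -59·L_0(x) - 39·L_1(x) + 1·L_2(x).
Expanding and collecting terms gives g(x) = -2x^2 + 6x - 3.
Evaluating at x = 3: g(3) = -3.

-3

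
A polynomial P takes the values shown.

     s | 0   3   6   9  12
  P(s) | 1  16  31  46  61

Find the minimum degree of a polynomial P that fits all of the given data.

Forward differences of the values at s = 0, 3, 6, 9, 12:
  P  : 1  16  31  46  61
  Δ  : 15  15  15  15
  Δ^2: 0  0  0
  Δ^3: 0  0
  Δ^4: 0
The first differences are constant (15) and nonzero, while all higher differences vanish, so the minimal degree is 1.

1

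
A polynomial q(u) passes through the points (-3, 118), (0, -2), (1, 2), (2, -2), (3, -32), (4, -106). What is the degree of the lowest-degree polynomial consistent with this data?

3

Divided differences on the nodes -3, 0, 1, 2, 3, 4:
  order 0: 118  -2  2  -2  -32  -106
  order 1: -40  4  -4  -30  -74
  order 2: 11  -4  -13  -22
  order 3: -3  -3  -3
  order 4: 0  0
  order 5: 0
The order-3 divided differences are all -3 (nonzero) and every higher order vanishes, so the data lies on a polynomial of degree exactly 3.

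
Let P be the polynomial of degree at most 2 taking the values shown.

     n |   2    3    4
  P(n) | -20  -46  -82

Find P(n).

P(n) = -5n^2 - n + 2

Using the Lagrange interpolation formula with nodes 2, 3, 4:
  L_0(n) = (n - 3)(n - 4) / 2
  L_1(n) = (n - 2)(n - 4) / -1
  L_2(n) = (n - 2)(n - 3) / 2
Then P(n) = -20·L_0(n) - 46·L_1(n) - 82·L_2(n).
Expanding and collecting terms gives P(n) = -5n² - n + 2.
Check: P(3) = -46. ✓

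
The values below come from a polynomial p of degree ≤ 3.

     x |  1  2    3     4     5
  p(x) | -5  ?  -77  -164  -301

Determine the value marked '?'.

-28

The 4 known points determine the degree-3 polynomial uniquely.
Write p(x) = ax^3 + bx^2 + cx + d. Substituting each data point gives a linear system:
  a + b + c + d = -5
  27a + 9b + 3c + d = -77
  64a + 16b + 4c + d = -164
  125a + 25b + 5c + d = -301
Solving the system yields a = -2, b = -1, c = -6, d = 4.
So p(x) = -2x^3 - x^2 - 6x + 4.
Then p(2) = -28.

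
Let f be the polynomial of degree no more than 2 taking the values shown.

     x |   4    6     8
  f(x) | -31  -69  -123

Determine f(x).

Using the Lagrange interpolation formula with nodes 4, 6, 8:
  L_0(x) = (x - 6)(x - 8) / 8
  L_1(x) = (x - 4)(x - 8) / -4
  L_2(x) = (x - 4)(x - 6) / 8
Then f(x) = -31·L_0(x) - 69·L_1(x) - 123·L_2(x).
Expanding and collecting terms gives f(x) = -2x² + x - 3.
Check: f(4) = -31. ✓

f(x) = -2x^2 + x - 3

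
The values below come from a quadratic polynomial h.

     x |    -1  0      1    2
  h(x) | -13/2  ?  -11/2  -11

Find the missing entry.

-4

The 3 known points determine the degree-2 polynomial uniquely.
Write h(x) = ax^2 + bx + c. Substituting each data point gives a linear system:
  a - b + c = -13/2
  a + b + c = -11/2
  4a + 2b + c = -11
Solving the system yields a = -2, b = 1/2, c = -4.
So h(x) = -2x^2 + (1/2)x - 4.
Then h(0) = -4.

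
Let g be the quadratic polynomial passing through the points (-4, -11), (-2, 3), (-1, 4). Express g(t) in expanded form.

Write g(t) = at^2 + bt + c. Substituting each data point gives a linear system:
  16a - 4b + c = -11
  4a - 2b + c = 3
  a - b + c = 4
Solving the system yields a = -2, b = -5, c = 1.
So g(t) = -2t^2 - 5t + 1.
Check: g(-1) = 4. ✓

g(t) = -2t^2 - 5t + 1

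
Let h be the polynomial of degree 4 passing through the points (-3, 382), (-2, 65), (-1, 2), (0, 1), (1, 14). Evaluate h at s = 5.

4286

Write h(s) = as^4 + bs^3 + cs^2 + ds + e. Substituting each data point gives a linear system:
  81a - 27b + 9c - 3d + e = 382
  16a - 8b + 4c - 2d + e = 65
  a - b + c - d + e = 2
  e = 1
  a + b + c + d + e = 14
Solving the system yields a = 6, b = 4, c = 1, d = 2, e = 1.
So h(s) = 6s⁴ + 4s³ + s² + 2s + 1.
Then h(5) = 4286.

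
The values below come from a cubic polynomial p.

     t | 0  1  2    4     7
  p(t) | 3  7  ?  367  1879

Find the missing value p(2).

The 4 known points determine the degree-3 polynomial uniquely.
Write p(t) = at^3 + bt^2 + ct + d. Substituting each data point gives a linear system:
  d = 3
  a + b + c + d = 7
  64a + 16b + 4c + d = 367
  343a + 49b + 7c + d = 1879
Solving the system yields a = 5, b = 4, c = -5, d = 3.
So p(t) = 5t^3 + 4t^2 - 5t + 3.
Then p(2) = 49.

49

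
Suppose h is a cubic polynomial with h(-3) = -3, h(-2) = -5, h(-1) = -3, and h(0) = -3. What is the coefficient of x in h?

-3

Write h(x) = ax^3 + bx^2 + cx + d. Substituting each data point gives a linear system:
  -27a + 9b - 3c + d = -3
  -8a + 4b - 2c + d = -5
  -a + b - c + d = -3
  d = -3
Solving the system yields a = -1, b = -4, c = -3, d = -3.
So h(x) = -x³ - 4x² - 3x - 3.
The coefficient of x is -3.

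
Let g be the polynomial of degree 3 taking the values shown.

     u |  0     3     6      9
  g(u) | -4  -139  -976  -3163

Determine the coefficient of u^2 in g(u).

Write g(u) = au^3 + bu^2 + cu + d. Substituting each data point gives a linear system:
  d = -4
  27a + 9b + 3c + d = -139
  216a + 36b + 6c + d = -976
  729a + 81b + 9c + d = -3163
Solving the system yields a = -4, b = -3, c = 0, d = -4.
So g(u) = -4u³ - 3u² - 4.
The coefficient of u^2 is -3.

-3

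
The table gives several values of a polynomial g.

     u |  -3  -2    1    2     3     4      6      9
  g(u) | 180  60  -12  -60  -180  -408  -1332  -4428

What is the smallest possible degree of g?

3

Divided differences on the nodes -3, -2, 1, 2, 3, 4, 6, 9:
  order 0: 180  60  -12  -60  -180  -408  -1332  -4428
  order 1: -120  -24  -48  -120  -228  -462  -1032
  order 2: 24  -6  -36  -54  -78  -114
  order 3: -6  -6  -6  -6  -6
  order 4: 0  0  0  0
  order 5: 0  0  0
  order 6: 0  0
  order 7: 0
The order-3 divided differences are all -6 (nonzero) and every higher order vanishes, so the data lies on a polynomial of degree exactly 3.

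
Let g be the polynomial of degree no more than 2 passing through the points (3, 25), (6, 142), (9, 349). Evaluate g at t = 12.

Forward differences of the values at t = 3, 6, 9:
  g  : 25  142  349
  Δ  : 117  207
  Δ^2: 90
The second differences are constant, confirming degree 2.
Interpolating (Newton forward form) and evaluating at t = 12 gives g(12) = 646.

646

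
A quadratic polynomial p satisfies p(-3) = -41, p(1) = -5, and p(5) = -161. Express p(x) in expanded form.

Using the Lagrange interpolation formula with nodes -3, 1, 5:
  L_0(x) = (x - 1)(x - 5) / 32
  L_1(x) = (x + 3)(x - 5) / -16
  L_2(x) = (x + 3)(x - 1) / 32
Then p(x) = -41·L_0(x) - 5·L_1(x) - 161·L_2(x).
Expanding and collecting terms gives p(x) = -6x² - 3x + 4.
Check: p(-3) = -41. ✓

p(x) = -6x^2 - 3x + 4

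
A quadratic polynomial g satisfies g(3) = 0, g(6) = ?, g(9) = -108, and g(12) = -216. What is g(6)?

On equispaced nodes a degree-2 polynomial has vanishing third forward difference, so
  - g(3) + 3·g(6) - 3·g(9) + g(12) = 0.
Substituting the known values and solving for g(6):
  3·g(6) = -108
  g(6) = -36.

-36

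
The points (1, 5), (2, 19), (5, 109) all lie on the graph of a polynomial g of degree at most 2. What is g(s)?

g(s) = 4s^2 + 2s - 1

Write g(s) = as^2 + bs + c. Substituting each data point gives a linear system:
  a + b + c = 5
  4a + 2b + c = 19
  25a + 5b + c = 109
Solving the system yields a = 4, b = 2, c = -1.
So g(s) = 4s^2 + 2s - 1.
Check: g(5) = 109. ✓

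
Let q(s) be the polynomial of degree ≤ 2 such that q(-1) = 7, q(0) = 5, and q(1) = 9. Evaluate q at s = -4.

Using the Lagrange interpolation formula with nodes -1, 0, 1:
  L_0(s) = s(s - 1) / 2
  L_1(s) = (s + 1)(s - 1) / -1
  L_2(s) = (s + 1)s / 2
Then q(s) = 7·L_0(s) + 5·L_1(s) + 9·L_2(s).
Expanding and collecting terms gives q(s) = 3s^2 + s + 5.
Evaluating at s = -4: q(-4) = 49.

49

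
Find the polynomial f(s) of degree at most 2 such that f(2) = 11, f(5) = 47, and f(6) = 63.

f(s) = s^2 + 5s - 3

Write f(s) = as^2 + bs + c. Substituting each data point gives a linear system:
  4a + 2b + c = 11
  25a + 5b + c = 47
  36a + 6b + c = 63
Solving the system yields a = 1, b = 5, c = -3.
So f(s) = s^2 + 5s - 3.
Check: f(5) = 47. ✓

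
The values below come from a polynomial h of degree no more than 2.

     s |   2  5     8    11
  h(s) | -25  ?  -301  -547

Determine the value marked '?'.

-127

The 3 known points determine the degree-2 polynomial uniquely.
Write h(s) = as^2 + bs + c. Substituting each data point gives a linear system:
  4a + 2b + c = -25
  64a + 8b + c = -301
  121a + 11b + c = -547
Solving the system yields a = -4, b = -6, c = 3.
So h(s) = -4s^2 - 6s + 3.
Then h(5) = -127.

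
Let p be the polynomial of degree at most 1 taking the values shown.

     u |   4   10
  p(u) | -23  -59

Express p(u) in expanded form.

p(u) = -6u + 1

Write p(u) = au + b. Substituting each data point gives a linear system:
  4a + b = -23
  10a + b = -59
Solving the system yields a = -6, b = 1.
So p(u) = -6u + 1.
Check: p(4) = -23. ✓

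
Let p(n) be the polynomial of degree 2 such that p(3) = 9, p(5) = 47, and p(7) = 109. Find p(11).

Using the Lagrange interpolation formula with nodes 3, 5, 7:
  L_0(n) = (n - 5)(n - 7) / 8
  L_1(n) = (n - 3)(n - 7) / -4
  L_2(n) = (n - 3)(n - 5) / 8
Then p(n) = 9·L_0(n) + 47·L_1(n) + 109·L_2(n).
Expanding and collecting terms gives p(n) = 3n^2 - 5n - 3.
Evaluating at n = 11: p(11) = 305.

305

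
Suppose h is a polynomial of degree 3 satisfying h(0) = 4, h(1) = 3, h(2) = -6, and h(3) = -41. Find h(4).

-120

Write h(n) = an^3 + bn^2 + cn + d. Substituting each data point gives a linear system:
  d = 4
  a + b + c + d = 3
  8a + 4b + 2c + d = -6
  27a + 9b + 3c + d = -41
Solving the system yields a = -3, b = 5, c = -3, d = 4.
So h(n) = -3n^3 + 5n^2 - 3n + 4.
Then h(4) = -120.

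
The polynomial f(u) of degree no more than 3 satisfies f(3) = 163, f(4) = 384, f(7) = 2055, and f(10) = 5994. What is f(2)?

Using the Lagrange interpolation formula with nodes 3, 4, 7, 10:
  L_0(u) = (u - 4)(u - 7)(u - 10) / -28
  L_1(u) = (u - 3)(u - 7)(u - 10) / 18
  L_2(u) = (u - 3)(u - 4)(u - 10) / -36
  L_3(u) = (u - 3)(u - 4)(u - 7) / 126
Then f(u) = 163·L_0(u) + 384·L_1(u) + 2055·L_2(u) + 5994·L_3(u).
Expanding and collecting terms gives f(u) = 6u³ - u + 4.
Evaluating at u = 2: f(2) = 50.

50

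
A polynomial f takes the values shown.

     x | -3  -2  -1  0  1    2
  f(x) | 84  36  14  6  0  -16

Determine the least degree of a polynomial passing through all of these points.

Forward differences of the values at x = -3, -2, -1, 0, 1, 2:
  f  : 84  36  14  6  0  -16
  Δ  : -48  -22  -8  -6  -16
  Δ^2: 26  14  2  -10
  Δ^3: -12  -12  -12
  Δ^4: 0  0
  Δ^5: 0
The third differences are constant (-12) and nonzero, while all higher differences vanish, so the minimal degree is 3.

3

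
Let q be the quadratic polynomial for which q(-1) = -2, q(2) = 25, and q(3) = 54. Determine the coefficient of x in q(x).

Write q(x) = ax^2 + bx + c. Substituting each data point gives a linear system:
  a - b + c = -2
  4a + 2b + c = 25
  9a + 3b + c = 54
Solving the system yields a = 5, b = 4, c = -3.
So q(x) = 5x^2 + 4x - 3.
The coefficient of x is 4.

4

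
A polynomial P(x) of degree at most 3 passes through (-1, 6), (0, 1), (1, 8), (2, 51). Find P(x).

P(x) = 4x^3 + 6x^2 - 3x + 1

Write P(x) = ax^3 + bx^2 + cx + d. Substituting each data point gives a linear system:
  -a + b - c + d = 6
  d = 1
  a + b + c + d = 8
  8a + 4b + 2c + d = 51
Solving the system yields a = 4, b = 6, c = -3, d = 1.
So P(x) = 4x^3 + 6x^2 - 3x + 1.
Check: P(-1) = 6. ✓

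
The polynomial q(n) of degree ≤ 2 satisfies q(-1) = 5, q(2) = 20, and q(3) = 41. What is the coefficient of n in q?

1

Write q(n) = an^2 + bn + c. Substituting each data point gives a linear system:
  a - b + c = 5
  4a + 2b + c = 20
  9a + 3b + c = 41
Solving the system yields a = 4, b = 1, c = 2.
So q(n) = 4n² + n + 2.
The coefficient of n is 1.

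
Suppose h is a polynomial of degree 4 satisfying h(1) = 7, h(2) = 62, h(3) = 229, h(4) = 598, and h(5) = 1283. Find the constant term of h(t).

Write h(t) = at^4 + bt^3 + ct^2 + dt + e. Substituting each data point gives a linear system:
  a + b + c + d + e = 7
  16a + 8b + 4c + 2d + e = 62
  81a + 27b + 9c + 3d + e = 229
  256a + 64b + 16c + 4d + e = 598
  625a + 125b + 25c + 5d + e = 1283
Solving the system yields a = 1, b = 5, c = 1, d = 2, e = -2.
So h(t) = t^4 + 5t^3 + t^2 + 2t - 2.
The constant term is -2.

-2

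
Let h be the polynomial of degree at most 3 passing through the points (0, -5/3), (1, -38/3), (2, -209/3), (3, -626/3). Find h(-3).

346/3

Forward differences of the values at t = 0, 1, 2, 3:
  h  : -5/3  -38/3  -209/3  -626/3
  Δ  : -11  -57  -139
  Δ^2: -46  -82
  Δ^3: -36
The third differences are constant, confirming degree 3.
Interpolating (Newton forward form) and evaluating at t = -3 gives h(-3) = 346/3.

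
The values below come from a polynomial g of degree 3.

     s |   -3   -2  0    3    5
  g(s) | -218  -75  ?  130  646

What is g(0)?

The 4 known points determine the degree-3 polynomial uniquely.
Write g(s) = as^3 + bs^2 + cs + d. Substituting each data point gives a linear system:
  -27a + 9b - 3c + d = -218
  -8a + 4b - 2c + d = -75
  27a + 9b + 3c + d = 130
  125a + 25b + 5c + d = 646
Solving the system yields a = 6, b = -5, c = 4, d = 1.
So g(s) = 6s^3 - 5s^2 + 4s + 1.
Then g(0) = 1.

1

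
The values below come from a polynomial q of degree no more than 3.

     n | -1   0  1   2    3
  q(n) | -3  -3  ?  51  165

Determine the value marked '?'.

On equispaced nodes a degree-3 polynomial has vanishing fourth forward difference, so
  q(-1) - 4·q(0) + 6·q(1) - 4·q(2) + q(3) = 0.
Substituting the known values and solving for q(1):
  6·q(1) = 30
  q(1) = 5.

5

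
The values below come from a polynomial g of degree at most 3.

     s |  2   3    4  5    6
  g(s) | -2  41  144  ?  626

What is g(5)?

331

The 4 known points determine the degree-3 polynomial uniquely.
Write g(s) = as^3 + bs^2 + cs + d. Substituting each data point gives a linear system:
  8a + 4b + 2c + d = -2
  27a + 9b + 3c + d = 41
  64a + 16b + 4c + d = 144
  216a + 36b + 6c + d = 626
Solving the system yields a = 4, b = -6, c = -3, d = -4.
So g(s) = 4s^3 - 6s^2 - 3s - 4.
Then g(5) = 331.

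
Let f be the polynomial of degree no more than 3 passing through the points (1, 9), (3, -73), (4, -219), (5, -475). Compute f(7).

-1437

Write f(t) = at^3 + bt^2 + ct + d. Substituting each data point gives a linear system:
  a + b + c + d = 9
  27a + 9b + 3c + d = -73
  64a + 16b + 4c + d = -219
  125a + 25b + 5c + d = -475
Solving the system yields a = -5, b = 5, c = 4, d = 5.
So f(t) = -5t^3 + 5t^2 + 4t + 5.
Then f(7) = -1437.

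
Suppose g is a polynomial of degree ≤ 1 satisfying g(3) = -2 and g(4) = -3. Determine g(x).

Write g(x) = ax + b. Substituting each data point gives a linear system:
  3a + b = -2
  4a + b = -3
Solving the system yields a = -1, b = 1.
So g(x) = -x + 1.
Check: g(4) = -3. ✓

g(x) = -x + 1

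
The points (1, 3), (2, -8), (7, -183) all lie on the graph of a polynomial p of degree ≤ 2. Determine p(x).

Write p(x) = ax^2 + bx + c. Substituting each data point gives a linear system:
  a + b + c = 3
  4a + 2b + c = -8
  49a + 7b + c = -183
Solving the system yields a = -4, b = 1, c = 6.
So p(x) = -4x^2 + x + 6.
Check: p(7) = -183. ✓

p(x) = -4x^2 + x + 6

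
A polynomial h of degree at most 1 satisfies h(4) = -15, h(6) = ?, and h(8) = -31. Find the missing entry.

-23

The 2 known points determine the degree-1 polynomial uniquely.
Write h(u) = au + b. Substituting each data point gives a linear system:
  4a + b = -15
  8a + b = -31
Solving the system yields a = -4, b = 1.
So h(u) = -4u + 1.
Then h(6) = -23.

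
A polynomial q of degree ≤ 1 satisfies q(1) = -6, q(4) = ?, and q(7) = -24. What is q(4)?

The 2 known points determine the degree-1 polynomial uniquely.
Write q(n) = an + b. Substituting each data point gives a linear system:
  a + b = -6
  7a + b = -24
Solving the system yields a = -3, b = -3.
So q(n) = -3n - 3.
Then q(4) = -15.

-15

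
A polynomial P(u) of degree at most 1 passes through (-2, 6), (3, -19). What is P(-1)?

1

Using the Lagrange interpolation formula with nodes -2, 3:
  L_0(u) = (u - 3) / -5
  L_1(u) = (u + 2) / 5
Then P(u) = 6·L_0(u) - 19·L_1(u).
Expanding and collecting terms gives P(u) = -5u - 4.
Evaluating at u = -1: P(-1) = 1.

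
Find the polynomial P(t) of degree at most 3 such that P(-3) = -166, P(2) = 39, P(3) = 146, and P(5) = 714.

Write P(t) = at^3 + bt^2 + ct + d. Substituting each data point gives a linear system:
  -27a + 9b - 3c + d = -166
  8a + 4b + 2c + d = 39
  27a + 9b + 3c + d = 146
  125a + 25b + 5c + d = 714
Solving the system yields a = 6, b = -1, c = -2, d = -1.
So P(t) = 6t³ - t² - 2t - 1.
Check: P(-3) = -166. ✓

P(t) = 6t^3 - t^2 - 2t - 1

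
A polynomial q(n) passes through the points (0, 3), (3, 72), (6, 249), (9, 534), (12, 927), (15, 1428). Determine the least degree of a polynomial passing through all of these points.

Forward differences of the values at n = 0, 3, 6, 9, 12, 15:
  q  : 3  72  249  534  927  1428
  Δ  : 69  177  285  393  501
  Δ^2: 108  108  108  108
  Δ^3: 0  0  0
  Δ^4: 0  0
  Δ^5: 0
The second differences are constant (108) and nonzero, while all higher differences vanish, so the minimal degree is 2.

2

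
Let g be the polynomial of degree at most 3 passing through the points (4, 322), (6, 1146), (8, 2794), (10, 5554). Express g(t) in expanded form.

Write g(t) = at^3 + bt^2 + ct + d. Substituting each data point gives a linear system:
  64a + 16b + 4c + d = 322
  216a + 36b + 6c + d = 1146
  512a + 64b + 8c + d = 2794
  1000a + 100b + 10c + d = 5554
Solving the system yields a = 6, b = -5, c = 6, d = -6.
So g(t) = 6t³ - 5t² + 6t - 6.
Check: g(4) = 322. ✓

g(t) = 6t^3 - 5t^2 + 6t - 6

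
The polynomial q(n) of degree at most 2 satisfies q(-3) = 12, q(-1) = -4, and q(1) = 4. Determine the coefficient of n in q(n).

Write q(n) = an^2 + bn + c. Substituting each data point gives a linear system:
  9a - 3b + c = 12
  a - b + c = -4
  a + b + c = 4
Solving the system yields a = 3, b = 4, c = -3.
So q(n) = 3n^2 + 4n - 3.
The coefficient of n is 4.

4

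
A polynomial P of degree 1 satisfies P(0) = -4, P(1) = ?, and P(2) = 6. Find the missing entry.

The 2 known points determine the degree-1 polynomial uniquely.
Write P(t) = at + b. Substituting each data point gives a linear system:
  b = -4
  2a + b = 6
Solving the system yields a = 5, b = -4.
So P(t) = 5t - 4.
Then P(1) = 1.

1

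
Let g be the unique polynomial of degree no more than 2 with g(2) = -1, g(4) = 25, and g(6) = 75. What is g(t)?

g(t) = 3t^2 - 5t - 3

Write g(t) = at^2 + bt + c. Substituting each data point gives a linear system:
  4a + 2b + c = -1
  16a + 4b + c = 25
  36a + 6b + c = 75
Solving the system yields a = 3, b = -5, c = -3.
So g(t) = 3t² - 5t - 3.
Check: g(4) = 25. ✓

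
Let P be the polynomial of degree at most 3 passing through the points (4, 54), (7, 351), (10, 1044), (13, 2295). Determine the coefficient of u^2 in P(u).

Write P(u) = au^3 + bu^2 + cu + d. Substituting each data point gives a linear system:
  64a + 16b + 4c + d = 54
  343a + 49b + 7c + d = 351
  1000a + 100b + 10c + d = 1044
  2197a + 169b + 13c + d = 2295
Solving the system yields a = 1, b = 1, c = -5, d = -6.
So P(u) = u^3 + u^2 - 5u - 6.
The coefficient of u^2 is 1.

1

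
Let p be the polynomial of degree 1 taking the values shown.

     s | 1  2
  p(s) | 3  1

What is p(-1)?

7

Using the Lagrange interpolation formula with nodes 1, 2:
  L_0(s) = (s - 2) / -1
  L_1(s) = (s - 1) / 1
Then p(s) = 3·L_0(s) + 1·L_1(s).
Expanding and collecting terms gives p(s) = -2s + 5.
Evaluating at s = -1: p(-1) = 7.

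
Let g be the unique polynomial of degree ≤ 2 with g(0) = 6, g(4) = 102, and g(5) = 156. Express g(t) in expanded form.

g(t) = 6t^2 + 6

Write g(t) = at^2 + bt + c. Substituting each data point gives a linear system:
  c = 6
  16a + 4b + c = 102
  25a + 5b + c = 156
Solving the system yields a = 6, b = 0, c = 6.
So g(t) = 6t² + 6.
Check: g(4) = 102. ✓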